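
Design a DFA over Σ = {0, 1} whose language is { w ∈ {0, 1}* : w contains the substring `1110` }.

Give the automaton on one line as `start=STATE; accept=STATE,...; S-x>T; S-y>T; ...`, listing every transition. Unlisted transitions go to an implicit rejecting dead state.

Track how much of `1110` has been matched so far: state s0 is no progress, s4 is the absorbing accept state reached once `1110` has occurred. Intermediate states record partial matches; on a mismatch, fall back to the longest reusable overlap.
5 states suffice.
        0   1  
>  s0   s0  s1 
   s1   s0  s2 
   s2   s0  s3 
   s3   s4  s3 
 * s4   s4  s4 
(> = start, * = accepting)

start=s0; accept=s4; s0-0>s0; s0-1>s1; s1-0>s0; s1-1>s2; s2-0>s0; s2-1>s3; s3-0>s4; s3-1>s3; s4-0>s4; s4-1>s4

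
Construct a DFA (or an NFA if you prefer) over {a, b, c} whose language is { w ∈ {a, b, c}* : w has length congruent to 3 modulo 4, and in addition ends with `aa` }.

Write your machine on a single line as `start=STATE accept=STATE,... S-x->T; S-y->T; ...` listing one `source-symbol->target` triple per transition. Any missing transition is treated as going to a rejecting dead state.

Handle the two conditions separately and then intersect. The first has 4 states tracking the input length modulo 4; the second has 3 states tracking how much of the suffix `aa` has currently been matched. A product state is a pair (one from each), accepting exactly when both do. After merging equivalent states the machine shrinks.
With 6 states:
        a   b   c  
>  s0   s1  s1  s1 
   s1   s2  s3  s3 
   s2   s4  s5  s5 
   s3   s5  s5  s5 
 * s4   s0  s0  s0 
   s5   s0  s0  s0 
(> = start, * = accepting)

start=s0; accept=s4; s0-a->s1; s0-b->s1; s0-c->s1; s1-a->s2; s1-b->s3; s1-c->s3; s2-a->s4; s2-b->s5; s2-c->s5; s3-a->s5; s3-b->s5; s3-c->s5; s4-a->s0; s4-b->s0; s4-c->s0; s5-a->s0; s5-b->s0; s5-c->s0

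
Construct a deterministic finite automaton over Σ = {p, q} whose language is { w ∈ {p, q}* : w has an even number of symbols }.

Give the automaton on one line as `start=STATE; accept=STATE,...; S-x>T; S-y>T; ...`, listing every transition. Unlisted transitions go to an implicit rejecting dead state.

start=S0; accept=S0; S0-p>S1; S0-q>S1; S1-p>S0; S1-q>S0

Count input length modulo 2: every symbol advances one step around the cycle S0 → S1 → S0. Accept at S0.
2 states suffice.
        p   q  
>* S0   S1  S1 
   S1   S0  S0 
(> = start, * = accepting)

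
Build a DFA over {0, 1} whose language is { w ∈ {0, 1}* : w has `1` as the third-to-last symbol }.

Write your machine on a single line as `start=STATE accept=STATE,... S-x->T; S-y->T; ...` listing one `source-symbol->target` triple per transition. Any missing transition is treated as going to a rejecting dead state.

start=A; accept=L,M,N,O; A-0->B; A-1->C; B-0->D; B-1->E; C-0->F; C-1->G; D-0->H; D-1->I; E-0->J; E-1->K; F-0->L; F-1->M; G-0->N; G-1->O; H-0->H; H-1->I; I-0->J; I-1->K; J-0->L; J-1->M; K-0->N; K-1->O; L-0->H; L-1->I; M-0->J; M-1->K; N-0->L; N-1->M; O-0->N; O-1->O

A DFA must remember the last 3 symbols (since which symbol is third-to-last isn't known until the input ends). Use one state per possible window of the last ≤3 symbols; accept from those whose window starts with `1`.
With 15 states:
       0  1 
>  A   B  C 
   B   D  E 
   C   F  G 
   D   H  I 
   E   J  K 
   F   L  M 
   G   N  O 
   H   H  I 
   I   J  K 
   J   L  M 
   K   N  O 
 * L   H  I 
 * M   J  K 
 * N   L  M 
 * O   N  O 
(> = start, * = accepting)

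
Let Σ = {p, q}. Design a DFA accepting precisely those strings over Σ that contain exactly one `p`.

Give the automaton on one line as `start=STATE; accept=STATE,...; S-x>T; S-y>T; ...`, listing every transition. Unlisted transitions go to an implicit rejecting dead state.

Only the number of `p`s matters, and only up to 2. Make a chain s0 → s1 → s2 advanced by each `p` (with s2 absorbing); every other symbol self-loops. The accepting set is {s1}.
        p   q  
>  s0   s1  s0 
 * s1   s2  s1 
   s2   s2  s2 
(> = start, * = accepting)

start=s0; accept=s1; s0-p>s1; s0-q>s0; s1-p>s2; s1-q>s1; s2-p>s2; s2-q>s2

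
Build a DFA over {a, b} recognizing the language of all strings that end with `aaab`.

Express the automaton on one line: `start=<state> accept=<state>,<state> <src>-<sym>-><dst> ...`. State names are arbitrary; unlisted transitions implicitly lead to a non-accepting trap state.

start=q0 accept=q4 q0-a->q1 q0-b->q0 q1-a->q2 q1-b->q0 q2-a->q3 q2-b->q0 q3-a->q3 q3-b->q4 q4-a->q1 q4-b->q0

Remember how much of `aaab` the current input suffix matches. State q0 means no match yet; q1 means the last symbol is `a`; q2 means the last 2 symbols are `aa`; q3 means the last 3 symbols are `aaa`; q4 means the last 4 symbols are `aaab`. Only q4 accepts. On a mismatch, fall back to the longest proper suffix that is still a prefix of `aaab`.
With 5 states:
        a   b  
>  q0   q1  q0 
   q1   q2  q0 
   q2   q3  q0 
   q3   q3  q4 
 * q4   q1  q0 
(> = start, * = accepting)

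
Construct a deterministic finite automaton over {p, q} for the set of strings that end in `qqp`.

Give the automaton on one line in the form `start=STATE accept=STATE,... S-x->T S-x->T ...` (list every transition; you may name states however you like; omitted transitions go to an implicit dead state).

start=A accept=D A-p->A A-q->B B-p->A B-q->C C-p->D C-q->C D-p->A D-q->B

Remember how much of `qqp` the current input suffix matches. State A means no match yet; B means the last symbol is `q`; C means the last 2 symbols are `qq`; D means the last 3 symbols are `qqp`. Only D accepts. On a mismatch, fall back to the longest proper suffix that is still a prefix of `qqp`.
With 4 states:
       p  q 
>  A   A  B 
   B   A  C 
   C   D  C 
 * D   A  B 
(> = start, * = accepting)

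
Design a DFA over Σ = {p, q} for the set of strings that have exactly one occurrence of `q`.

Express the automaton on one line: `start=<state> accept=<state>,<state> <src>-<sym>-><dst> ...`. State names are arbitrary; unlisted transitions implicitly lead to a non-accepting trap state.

start=s0 accept=s1 s0-p->s0 s0-q->s1 s1-p->s1 s1-q->s2 s2-p->s2 s2-q->s2

Count `q`s, saturating at 2: state s0 means no `q` yet, s1 means one `q` seen, s2 means more than one. Each `q` increments (capped at s2); other symbols loop. Accept from {s1}.
3 states suffice.
        p   q  
>  s0   s0  s1 
 * s1   s1  s2 
   s2   s2  s2 
(> = start, * = accepting)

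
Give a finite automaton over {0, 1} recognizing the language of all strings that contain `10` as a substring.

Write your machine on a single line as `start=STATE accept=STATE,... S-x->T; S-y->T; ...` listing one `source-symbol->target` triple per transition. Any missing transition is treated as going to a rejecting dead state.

start=q0; accept=q2; q0-0->q0; q0-1->q1; q1-0->q2; q1-1->q1; q2-0->q2; q2-1->q2

Track how much of `10` has been matched so far: state q0 is no progress, q2 is the absorbing accept state reached once `10` has occurred. Intermediate states record partial matches; on a mismatch, fall back to the longest reusable overlap.
3 states suffice.
        0   1  
>  q0   q0  q1 
   q1   q2  q1 
 * q2   q2  q2 
(> = start, * = accepting)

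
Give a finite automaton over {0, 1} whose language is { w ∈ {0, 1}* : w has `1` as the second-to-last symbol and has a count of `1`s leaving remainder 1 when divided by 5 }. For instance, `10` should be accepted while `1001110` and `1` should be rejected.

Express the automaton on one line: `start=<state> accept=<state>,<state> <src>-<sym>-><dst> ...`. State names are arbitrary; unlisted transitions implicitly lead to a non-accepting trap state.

start=S0 accept=S2,S8 S0-0->S0 S0-1->S1 S1-0->S2 S1-1->S3 S2-0->S4 S2-1->S3 S3-0->S3 S3-1->S5 S4-0->S4 S4-1->S3 S5-0->S5 S5-1->S6 S6-0->S6 S6-1->S7 S7-0->S0 S7-1->S8 S8-0->S2 S8-1->S3

Handle the two conditions separately and then intersect. The first has 7 states tracking the last 2 symbols read; the second has 5 states tracking the count of `1`s modulo 5. A product state is a pair (one from each), accepting exactly when both do. Equivalent product states are then merged.
With 9 states:
        0   1  
>  S0   S0  S1 
   S1   S2  S3 
 * S2   S4  S3 
   S3   S3  S5 
   S4   S4  S3 
   S5   S5  S6 
   S6   S6  S7 
   S7   S0  S8 
 * S8   S2  S3 
(> = start, * = accepting)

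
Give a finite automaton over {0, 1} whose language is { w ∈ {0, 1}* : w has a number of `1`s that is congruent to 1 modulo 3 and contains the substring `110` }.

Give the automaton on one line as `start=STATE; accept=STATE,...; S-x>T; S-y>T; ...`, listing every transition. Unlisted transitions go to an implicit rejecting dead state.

Build one automaton per condition and run them in lockstep. One (3 states) tracks the count of `1`s modulo 3; the other (4 states) tracks whether and how much of `110` has been seen. Each combined state is a pair, one component from each; accept when both components accept.
          0    1  
>  q0     q0   q1 
   q1     q2   q3 
   q2     q2   q4 
   q3     q5   q6 
   q4     q7   q6 
   q5     q5   q8 
   q6     q8   q9 
   q7     q7  q10 
   q8     q8  q11 
   q9    q11   q3 
   q10    q0   q9 
 * q11   q11   q5 
(> = start, * = accepting)

start=q0; accept=q11; q0-0>q0; q0-1>q1; q1-0>q2; q1-1>q3; q2-0>q2; q2-1>q4; q3-0>q5; q3-1>q6; q4-0>q7; q4-1>q6; q5-0>q5; q5-1>q8; q6-0>q8; q6-1>q9; q7-0>q7; q7-1>q10; q8-0>q8; q8-1>q11; q9-0>q11; q9-1>q3; q10-0>q0; q10-1>q9; q11-0>q11; q11-1>q5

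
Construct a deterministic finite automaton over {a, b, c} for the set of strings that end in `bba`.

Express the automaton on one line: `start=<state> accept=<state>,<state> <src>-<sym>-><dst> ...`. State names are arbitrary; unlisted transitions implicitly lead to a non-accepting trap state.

start=s0 accept=s3 s0-a->s0 s0-b->s1 s0-c->s0 s1-a->s0 s1-b->s2 s1-c->s0 s2-a->s3 s2-b->s2 s2-c->s0 s3-a->s0 s3-b->s1 s3-c->s0

Let each state record the length of the longest suffix of the input read so far that is also a prefix of `bba`. s1 means the last symbol is `b`; s2 means the last 2 symbols are `bb`; s3 means the last 3 symbols are `bba`. Accept only at s3, where the string currently ends in `bba`.
4 states suffice.
        a   b   c  
>  s0   s0  s1  s0 
   s1   s0  s2  s0 
   s2   s3  s2  s0 
 * s3   s0  s1  s0 
(> = start, * = accepting)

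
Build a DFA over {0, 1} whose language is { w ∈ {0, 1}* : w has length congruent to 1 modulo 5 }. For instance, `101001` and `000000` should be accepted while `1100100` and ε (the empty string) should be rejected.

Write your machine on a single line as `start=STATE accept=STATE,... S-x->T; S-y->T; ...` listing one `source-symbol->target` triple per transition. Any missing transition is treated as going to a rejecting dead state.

Only the length mod 5 matters, so use a 5-cycle: from any state, every input symbol moves to the next state, wrapping E back to A. Mark B accepting.
       0  1 
>  A   B  B 
 * B   C  C 
   C   D  D 
   D   E  E 
   E   A  A 
(> = start, * = accepting)

start=A; accept=B; A-0->B; A-1->B; B-0->C; B-1->C; C-0->D; C-1->D; D-0->E; D-1->E; E-0->A; E-1->A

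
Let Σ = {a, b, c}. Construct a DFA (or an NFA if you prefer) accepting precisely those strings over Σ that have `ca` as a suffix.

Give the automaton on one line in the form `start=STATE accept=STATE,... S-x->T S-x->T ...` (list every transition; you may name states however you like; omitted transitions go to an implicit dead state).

Remember how much of `ca` the current input suffix matches. State s0 means no match yet; s1 means the last symbol is `c`; s2 means the last 2 symbols are `ca`. Only s2 accepts. On a mismatch, fall back to the longest proper suffix that is still a prefix of `ca`.
A 3-state machine:
        a   b   c  
>  s0   s0  s0  s1 
   s1   s2  s0  s1 
 * s2   s0  s0  s1 
(> = start, * = accepting)

start=s0 accept=s2 s0-a->s0 s0-b->s0 s0-c->s1 s1-a->s2 s1-b->s0 s1-c->s1 s2-a->s0 s2-b->s0 s2-c->s1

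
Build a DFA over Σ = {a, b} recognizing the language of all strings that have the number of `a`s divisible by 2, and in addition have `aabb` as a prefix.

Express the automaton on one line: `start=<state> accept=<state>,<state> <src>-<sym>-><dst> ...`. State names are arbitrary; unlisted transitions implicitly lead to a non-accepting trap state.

Run two small machines in parallel and take their product. One (2 states) tracks the count of `a`s modulo 2; the other (6 states) tracks whether the input so far still matches the prefix `aabb`. Each combined state is a pair, one component from each; accept when both components accept.
With 8 states:
        a   b  
>  q0   q1  q2 
   q1   q3  q4 
   q2   q4  q2 
   q3   q4  q5 
   q4   q2  q4 
   q5   q4  q6 
 * q6   q7  q6 
   q7   q6  q7 
(> = start, * = accepting)

start=q0 accept=q6 q0-a->q1 q0-b->q2 q1-a->q3 q1-b->q4 q2-a->q4 q2-b->q2 q3-a->q4 q3-b->q5 q4-a->q2 q4-b->q4 q5-a->q4 q5-b->q6 q6-a->q7 q6-b->q6 q7-a->q6 q7-b->q7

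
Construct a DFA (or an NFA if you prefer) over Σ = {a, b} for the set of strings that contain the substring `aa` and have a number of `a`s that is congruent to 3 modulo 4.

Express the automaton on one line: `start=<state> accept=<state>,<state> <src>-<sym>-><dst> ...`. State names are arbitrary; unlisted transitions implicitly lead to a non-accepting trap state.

Run two small machines in parallel and take their product. One (3 states) tracks whether and how much of `aa` has been seen; the other (4 states) tracks the count of `a`s modulo 4. Each combined state is a pair, one component from each; accept when both components accept.
With 12 states:
          a    b  
>  s0     s1   s0 
   s1     s2   s3 
   s2     s4   s2 
   s3     s5   s3 
 * s4     s6   s4 
   s5     s4   s7 
   s6     s8   s6 
   s7     s9   s7 
   s8     s2   s8 
   s9     s6  s10 
   s10   s11  s10 
   s11    s8   s0 
(> = start, * = accepting)

start=s0 accept=s4 s0-a->s1 s0-b->s0 s1-a->s2 s1-b->s3 s2-a->s4 s2-b->s2 s3-a->s5 s3-b->s3 s4-a->s6 s4-b->s4 s5-a->s4 s5-b->s7 s6-a->s8 s6-b->s6 s7-a->s9 s7-b->s7 s8-a->s2 s8-b->s8 s9-a->s6 s9-b->s10 s10-a->s11 s10-b->s10 s11-a->s8 s11-b->s0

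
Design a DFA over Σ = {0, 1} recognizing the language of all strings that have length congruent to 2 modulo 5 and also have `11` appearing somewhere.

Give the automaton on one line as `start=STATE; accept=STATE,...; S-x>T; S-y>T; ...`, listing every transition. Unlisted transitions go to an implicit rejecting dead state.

start=q0; accept=q5; q0-0>q1; q0-1>q2; q1-0>q3; q1-1>q4; q2-0>q3; q2-1>q5; q3-0>q6; q3-1>q7; q4-0>q6; q4-1>q8; q5-0>q8; q5-1>q8; q6-0>q9; q6-1>q10; q7-0>q9; q7-1>q11; q8-0>q11; q8-1>q11; q9-0>q0; q9-1>q12; q10-0>q0; q10-1>q13; q11-0>q13; q11-1>q13; q12-0>q1; q12-1>q14; q13-0>q14; q13-1>q14; q14-0>q5; q14-1>q5

Build one automaton per condition and run them in lockstep. One (5 states) tracks the input length modulo 5; the other (3 states) tracks whether and how much of `11` has been seen. Each combined state is a pair, one component from each; accept when both components accept.
          0    1  
>  q0     q1   q2 
   q1     q3   q4 
   q2     q3   q5 
   q3     q6   q7 
   q4     q6   q8 
 * q5     q8   q8 
   q6     q9  q10 
   q7     q9  q11 
   q8    q11  q11 
   q9     q0  q12 
   q10    q0  q13 
   q11   q13  q13 
   q12    q1  q14 
   q13   q14  q14 
   q14    q5   q5 
(> = start, * = accepting)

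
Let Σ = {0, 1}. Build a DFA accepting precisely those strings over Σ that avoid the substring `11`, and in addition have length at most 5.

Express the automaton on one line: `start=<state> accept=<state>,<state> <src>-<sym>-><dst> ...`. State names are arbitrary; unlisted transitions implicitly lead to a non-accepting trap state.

Handle the two conditions separately and then intersect. One (3 states) tracks partial matches of the forbidden pattern `11`; the other (7 states) tracks the input length, saturating at 6. Each combined state is a pair, one component from each; accept when both components accept. Minimizing collapses redundant product states.
          0    1  
>* S0     S1   S2 
 * S1     S3   S4 
 * S2     S3   S5 
 * S3     S6   S7 
 * S4     S6   S5 
   S5     S5   S5 
 * S6     S8   S9 
 * S7     S8   S5 
 * S8    S10  S10 
 * S9    S10   S5 
 * S10    S5   S5 
(> = start, * = accepting)

start=S0 accept=S0,S1,S2,S3,S4,S6,S7,S8,S9,S10 S0-0->S1 S0-1->S2 S1-0->S3 S1-1->S4 S2-0->S3 S2-1->S5 S3-0->S6 S3-1->S7 S4-0->S6 S4-1->S5 S5-0->S5 S5-1->S5 S6-0->S8 S6-1->S9 S7-0->S8 S7-1->S5 S8-0->S10 S8-1->S10 S9-0->S10 S9-1->S5 S10-0->S5 S10-1->S5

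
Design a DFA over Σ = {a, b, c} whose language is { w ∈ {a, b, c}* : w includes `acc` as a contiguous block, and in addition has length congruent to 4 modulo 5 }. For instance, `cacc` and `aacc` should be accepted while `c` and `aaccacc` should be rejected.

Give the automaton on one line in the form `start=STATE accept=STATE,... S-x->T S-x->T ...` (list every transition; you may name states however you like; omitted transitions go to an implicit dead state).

start=s0 accept=s13 s0-a->s1 s0-b->s2 s0-c->s2 s1-a->s3 s1-b->s4 s1-c->s5 s2-a->s3 s2-b->s4 s2-c->s4 s3-a->s6 s3-b->s7 s3-c->s8 s4-a->s6 s4-b->s7 s4-c->s7 s5-a->s6 s5-b->s7 s5-c->s9 s6-a->s10 s6-b->s11 s6-c->s12 s7-a->s10 s7-b->s11 s7-c->s11 s8-a->s10 s8-b->s11 s8-c->s13 s9-a->s13 s9-b->s13 s9-c->s13 s10-a->s14 s10-b->s0 s10-c->s15 s11-a->s14 s11-b->s0 s11-c->s0 s12-a->s14 s12-b->s0 s12-c->s16 s13-a->s16 s13-b->s16 s13-c->s16 s14-a->s1 s14-b->s2 s14-c->s17 s15-a->s1 s15-b->s2 s15-c->s18 s16-a->s18 s16-b->s18 s16-c->s18 s17-a->s3 s17-b->s4 s17-c->s19 s18-a->s19 s18-b->s19 s18-c->s19 s19-a->s9 s19-b->s9 s19-c->s9

Run two small machines in parallel and take their product. One (4 states) tracks whether and how much of `acc` has been seen; the other (5 states) tracks the input length modulo 5. Each combined state is a pair, one component from each; accept when both components accept.
A 20-state machine:
          a    b    c  
>  s0     s1   s2   s2 
   s1     s3   s4   s5 
   s2     s3   s4   s4 
   s3     s6   s7   s8 
   s4     s6   s7   s7 
   s5     s6   s7   s9 
   s6    s10  s11  s12 
   s7    s10  s11  s11 
   s8    s10  s11  s13 
   s9    s13  s13  s13 
   s10   s14   s0  s15 
   s11   s14   s0   s0 
   s12   s14   s0  s16 
 * s13   s16  s16  s16 
   s14    s1   s2  s17 
   s15    s1   s2  s18 
   s16   s18  s18  s18 
   s17    s3   s4  s19 
   s18   s19  s19  s19 
   s19    s9   s9   s9 
(> = start, * = accepting)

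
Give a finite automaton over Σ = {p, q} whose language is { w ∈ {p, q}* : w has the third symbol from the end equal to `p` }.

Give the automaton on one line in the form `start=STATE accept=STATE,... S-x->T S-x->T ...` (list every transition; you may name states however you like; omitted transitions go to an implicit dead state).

start=s0 accept=s7,s8,s9,s10 s0-p->s1 s0-q->s2 s1-p->s3 s1-q->s4 s2-p->s5 s2-q->s6 s3-p->s7 s3-q->s8 s4-p->s9 s4-q->s10 s5-p->s11 s5-q->s12 s6-p->s13 s6-q->s14 s7-p->s7 s7-q->s8 s8-p->s9 s8-q->s10 s9-p->s11 s9-q->s12 s10-p->s13 s10-q->s14 s11-p->s7 s11-q->s8 s12-p->s9 s12-q->s10 s13-p->s11 s13-q->s12 s14-p->s13 s14-q->s14

Because acceptance depends on a position counted from the end, the machine has to buffer the most recent 3 symbols. Make each state the string of the last up-to-3 symbols read; on input `x` shift the window left and append `x`. Accept when the buffered window has length 3 and begins with `p`.
A 15-state machine:
          p    q  
>  s0     s1   s2 
   s1     s3   s4 
   s2     s5   s6 
   s3     s7   s8 
   s4     s9  s10 
   s5    s11  s12 
   s6    s13  s14 
 * s7     s7   s8 
 * s8     s9  s10 
 * s9    s11  s12 
 * s10   s13  s14 
   s11    s7   s8 
   s12    s9  s10 
   s13   s11  s12 
   s14   s13  s14 
(> = start, * = accepting)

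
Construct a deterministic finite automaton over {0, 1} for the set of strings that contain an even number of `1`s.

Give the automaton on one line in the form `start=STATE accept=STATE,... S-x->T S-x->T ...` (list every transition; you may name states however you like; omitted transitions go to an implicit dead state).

start=S0 accept=S0 S0-0->S0 S0-1->S1 S1-0->S1 S1-1->S0

Keep the running count of `1`s modulo 2: each `1` advances along the cycle S0 → S1 → S0 while other symbols loop. Accept at S0.
        0   1  
>* S0   S0  S1 
   S1   S1  S0 
(> = start, * = accepting)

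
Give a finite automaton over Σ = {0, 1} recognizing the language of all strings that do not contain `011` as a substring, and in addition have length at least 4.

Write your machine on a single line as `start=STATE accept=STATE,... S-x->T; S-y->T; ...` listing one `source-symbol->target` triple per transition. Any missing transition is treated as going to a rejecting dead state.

Run two small machines in parallel and take their product. The first has 4 states tracking partial matches of the forbidden pattern `011`; the second has 6 states tracking the input length, saturating at 5. A product state is a pair (one from each), accepting exactly when both do. Equivalent product states are then merged.
13 states suffice.
          0    1  
>  s0     s1   s2 
   s1     s3   s4 
   s2     s3   s5 
   s3     s6   s7 
   s4     s6   s8 
   s5     s6   s9 
   s6    s10  s11 
   s7    s10   s8 
   s8     s8   s8 
   s9    s10  s12 
 * s10   s10  s11 
 * s11   s10   s8 
 * s12   s10  s12 
(> = start, * = accepting)

start=s0; accept=s10,s11,s12; s0-0->s1; s0-1->s2; s1-0->s3; s1-1->s4; s2-0->s3; s2-1->s5; s3-0->s6; s3-1->s7; s4-0->s6; s4-1->s8; s5-0->s6; s5-1->s9; s6-0->s10; s6-1->s11; s7-0->s10; s7-1->s8; s8-0->s8; s8-1->s8; s9-0->s10; s9-1->s12; s10-0->s10; s10-1->s11; s11-0->s10; s11-1->s8; s12-0->s10; s12-1->s12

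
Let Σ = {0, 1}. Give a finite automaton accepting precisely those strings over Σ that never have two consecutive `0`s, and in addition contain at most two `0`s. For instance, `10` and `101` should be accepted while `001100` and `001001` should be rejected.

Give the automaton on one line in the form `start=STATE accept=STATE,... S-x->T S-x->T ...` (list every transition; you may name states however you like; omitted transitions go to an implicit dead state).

start=A accept=A,B,D,F,G A-0->B A-1->A B-0->C B-1->D C-0->E C-1->C D-0->F D-1->D E-0->E E-1->E F-0->E F-1->G G-0->H G-1->G H-0->E H-1->I I-0->H I-1->I

Run two small machines in parallel and take their product. The first has 3 states tracking partial matches of the forbidden pattern `00`; the second has 4 states tracking the count of `0`s, saturating at 3. A product state is a pair (one from each), accepting exactly when both do.
9 states suffice.
       0  1 
>* A   B  A 
 * B   C  D 
   C   E  C 
 * D   F  D 
   E   E  E 
 * F   E  G 
 * G   H  G 
   H   E  I 
   I   H  I 
(> = start, * = accepting)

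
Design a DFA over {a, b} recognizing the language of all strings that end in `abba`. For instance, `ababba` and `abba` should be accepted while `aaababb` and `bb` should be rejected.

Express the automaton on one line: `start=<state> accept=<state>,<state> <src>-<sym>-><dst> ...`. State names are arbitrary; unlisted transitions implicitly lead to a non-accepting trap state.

start=S0 accept=S4 S0-a->S1 S0-b->S0 S1-a->S1 S1-b->S2 S2-a->S1 S2-b->S3 S3-a->S4 S3-b->S0 S4-a->S1 S4-b->S2

Let each state record the length of the longest suffix of the input read so far that is also a prefix of `abba`. S1 means the last symbol is `a`; S2 means the last 2 symbols are `ab`; S3 means the last 3 symbols are `abb`; S4 means the last 4 symbols are `abba`. Accept only at S4, where the string currently ends in `abba`.
5 states suffice.
        a   b  
>  S0   S1  S0 
   S1   S1  S2 
   S2   S1  S3 
   S3   S4  S0 
 * S4   S1  S2 
(> = start, * = accepting)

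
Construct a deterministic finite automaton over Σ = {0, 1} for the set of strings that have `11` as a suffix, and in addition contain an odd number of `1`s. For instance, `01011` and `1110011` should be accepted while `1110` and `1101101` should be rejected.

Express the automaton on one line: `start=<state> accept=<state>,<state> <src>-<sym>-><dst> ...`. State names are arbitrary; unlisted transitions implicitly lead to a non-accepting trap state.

start=q0 accept=q5 q0-0->q0 q0-1->q1 q1-0->q2 q1-1->q3 q2-0->q2 q2-1->q4 q3-0->q0 q3-1->q5 q4-0->q0 q4-1->q5 q5-0->q2 q5-1->q3

Handle the two conditions separately and then intersect. The first has 3 states tracking how much of the suffix `11` has currently been matched; the second has 2 states tracking the count of `1`s modulo 2. A product state is a pair (one from each), accepting exactly when both do.
        0   1  
>  q0   q0  q1 
   q1   q2  q3 
   q2   q2  q4 
   q3   q0  q5 
   q4   q0  q5 
 * q5   q2  q3 
(> = start, * = accepting)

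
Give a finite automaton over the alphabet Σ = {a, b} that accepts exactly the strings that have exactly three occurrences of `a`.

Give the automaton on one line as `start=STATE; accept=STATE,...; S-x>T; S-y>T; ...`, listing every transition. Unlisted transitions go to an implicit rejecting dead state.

start=q0; accept=q3; q0-a>q1; q0-b>q0; q1-a>q2; q1-b>q1; q2-a>q3; q2-b>q2; q3-a>q4; q3-b>q3; q4-a>q4; q4-b>q4

Only the number of `a`s matters, and only up to 4. Make a chain q0 → q1 → q2 → q3 → q4 advanced by each `a` (with q4 absorbing); every other symbol self-loops. The accepting set is {q3}.
A 5-state machine:
        a   b  
>  q0   q1  q0 
   q1   q2  q1 
   q2   q3  q2 
 * q3   q4  q3 
   q4   q4  q4 
(> = start, * = accepting)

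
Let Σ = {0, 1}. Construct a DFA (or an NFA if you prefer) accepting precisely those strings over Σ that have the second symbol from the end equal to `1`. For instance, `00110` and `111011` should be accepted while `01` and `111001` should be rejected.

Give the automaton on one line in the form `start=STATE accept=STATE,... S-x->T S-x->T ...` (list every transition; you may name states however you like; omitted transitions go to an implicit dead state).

start=s0 accept=s5,s6 s0-0->s1 s0-1->s2 s1-0->s3 s1-1->s4 s2-0->s5 s2-1->s6 s3-0->s3 s3-1->s4 s4-0->s5 s4-1->s6 s5-0->s3 s5-1->s4 s6-0->s5 s6-1->s6

A DFA must remember the last 2 symbols (since which symbol is second-to-last isn't known until the input ends). Use one state per possible window of the last ≤2 symbols; accept from those whose window starts with `1`.
With 7 states:
        0   1  
>  s0   s1  s2 
   s1   s3  s4 
   s2   s5  s6 
   s3   s3  s4 
   s4   s5  s6 
 * s5   s3  s4 
 * s6   s5  s6 
(> = start, * = accepting)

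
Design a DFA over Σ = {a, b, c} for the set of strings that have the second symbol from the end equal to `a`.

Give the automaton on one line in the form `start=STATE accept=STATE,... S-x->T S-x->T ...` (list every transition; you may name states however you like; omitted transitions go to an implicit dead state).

Because acceptance depends on a position counted from the end, the machine has to buffer the most recent 2 symbols. Make each state the string of the last up-to-2 symbols read; on input `x` shift the window left and append `x`. Accept when the buffered window has length 2 and begins with `a`.
With 13 states:
          a    b    c  
>  q0     q1   q2   q3 
   q1     q4   q5   q6 
   q2     q7   q8   q9 
   q3    q10  q11  q12 
 * q4     q4   q5   q6 
 * q5     q7   q8   q9 
 * q6    q10  q11  q12 
   q7     q4   q5   q6 
   q8     q7   q8   q9 
   q9    q10  q11  q12 
   q10    q4   q5   q6 
   q11    q7   q8   q9 
   q12   q10  q11  q12 
(> = start, * = accepting)

start=q0 accept=q4,q5,q6 q0-a->q1 q0-b->q2 q0-c->q3 q1-a->q4 q1-b->q5 q1-c->q6 q2-a->q7 q2-b->q8 q2-c->q9 q3-a->q10 q3-b->q11 q3-c->q12 q4-a->q4 q4-b->q5 q4-c->q6 q5-a->q7 q5-b->q8 q5-c->q9 q6-a->q10 q6-b->q11 q6-c->q12 q7-a->q4 q7-b->q5 q7-c->q6 q8-a->q7 q8-b->q8 q8-c->q9 q9-a->q10 q9-b->q11 q9-c->q12 q10-a->q4 q10-b->q5 q10-c->q6 q11-a->q7 q11-b->q8 q11-c->q9 q12-a->q10 q12-b->q11 q12-c->q12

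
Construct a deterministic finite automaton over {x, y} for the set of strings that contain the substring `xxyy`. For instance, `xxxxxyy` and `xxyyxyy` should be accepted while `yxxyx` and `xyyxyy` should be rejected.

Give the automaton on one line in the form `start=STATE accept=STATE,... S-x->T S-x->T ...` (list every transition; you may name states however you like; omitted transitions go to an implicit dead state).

start=q0 accept=q4 q0-x->q1 q0-y->q0 q1-x->q2 q1-y->q0 q2-x->q2 q2-y->q3 q3-x->q1 q3-y->q4 q4-x->q4 q4-y->q4

Track how much of `xxyy` has been matched so far: state q0 is no progress, q4 is the absorbing accept state reached once `xxyy` has occurred. Intermediate states record partial matches; on a mismatch, fall back to the longest reusable overlap.
A 5-state machine:
        x   y  
>  q0   q1  q0 
   q1   q2  q0 
   q2   q2  q3 
   q3   q1  q4 
 * q4   q4  q4 
(> = start, * = accepting)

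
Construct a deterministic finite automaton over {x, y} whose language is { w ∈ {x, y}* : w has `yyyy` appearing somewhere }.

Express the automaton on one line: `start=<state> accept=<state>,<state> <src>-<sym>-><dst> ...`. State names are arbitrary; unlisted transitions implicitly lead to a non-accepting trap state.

States S0..S3 record the length of the longest prefix of `yyyy` that matches the current input suffix. Reaching S4 means `yyyy` has been seen, and we stay there forever. Accept from S4.
With 5 states:
        x   y  
>  S0   S0  S1 
   S1   S0  S2 
   S2   S0  S3 
   S3   S0  S4 
 * S4   S4  S4 
(> = start, * = accepting)

start=S0 accept=S4 S0-x->S0 S0-y->S1 S1-x->S0 S1-y->S2 S2-x->S0 S2-y->S3 S3-x->S0 S3-y->S4 S4-x->S4 S4-y->S4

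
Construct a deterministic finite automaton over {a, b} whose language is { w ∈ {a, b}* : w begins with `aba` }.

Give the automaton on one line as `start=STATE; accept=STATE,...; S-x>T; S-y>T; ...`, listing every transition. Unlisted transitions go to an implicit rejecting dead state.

Walk along `aba` while the input agrees: from q0 take `a` to q1, and so on. Any deviation drops to the rejecting sink q4. Once q3 is reached the prefix is confirmed and every continuation is accepted.
With 5 states:
        a   b  
>  q0   q1  q4 
   q1   q4  q2 
   q2   q3  q4 
 * q3   q3  q3 
   q4   q4  q4 
(> = start, * = accepting)

start=q0; accept=q3; q0-a>q1; q0-b>q4; q1-a>q4; q1-b>q2; q2-a>q3; q2-b>q4; q3-a>q3; q3-b>q3; q4-a>q4; q4-b>q4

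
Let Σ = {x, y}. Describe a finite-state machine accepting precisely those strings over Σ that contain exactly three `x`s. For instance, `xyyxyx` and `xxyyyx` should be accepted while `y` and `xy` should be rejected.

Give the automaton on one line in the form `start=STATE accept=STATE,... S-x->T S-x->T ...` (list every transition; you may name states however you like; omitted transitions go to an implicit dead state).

start=S0 accept=S3 S0-x->S1 S0-y->S0 S1-x->S2 S1-y->S1 S2-x->S3 S2-y->S2 S3-x->S4 S3-y->S3 S4-x->S4 S4-y->S4

Only the number of `x`s matters, and only up to 4. Make a chain S0 → S1 → S2 → S3 → S4 advanced by each `x` (with S4 absorbing); every other symbol self-loops. The accepting set is {S3}.
5 states suffice.
        x   y  
>  S0   S1  S0 
   S1   S2  S1 
   S2   S3  S2 
 * S3   S4  S3 
   S4   S4  S4 
(> = start, * = accepting)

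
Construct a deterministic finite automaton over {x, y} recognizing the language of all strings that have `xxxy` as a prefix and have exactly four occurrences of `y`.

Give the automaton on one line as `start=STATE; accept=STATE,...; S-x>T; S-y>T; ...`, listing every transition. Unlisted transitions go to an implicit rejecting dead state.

start=q0; accept=q8; q0-x>q1; q0-y>q2; q1-x>q3; q1-y>q2; q2-x>q2; q2-y>q2; q3-x>q4; q3-y>q2; q4-x>q2; q4-y>q5; q5-x>q5; q5-y>q6; q6-x>q6; q6-y>q7; q7-x>q7; q7-y>q8; q8-x>q8; q8-y>q2

Handle the two conditions separately and then intersect. The first has 6 states tracking whether the input so far still matches the prefix `xxxy`; the second has 6 states tracking the count of `y`s, saturating at 5. A product state is a pair (one from each), accepting exactly when both do. Equivalent product states are then merged.
With 9 states:
        x   y  
>  q0   q1  q2 
   q1   q3  q2 
   q2   q2  q2 
   q3   q4  q2 
   q4   q2  q5 
   q5   q5  q6 
   q6   q6  q7 
   q7   q7  q8 
 * q8   q8  q2 
(> = start, * = accepting)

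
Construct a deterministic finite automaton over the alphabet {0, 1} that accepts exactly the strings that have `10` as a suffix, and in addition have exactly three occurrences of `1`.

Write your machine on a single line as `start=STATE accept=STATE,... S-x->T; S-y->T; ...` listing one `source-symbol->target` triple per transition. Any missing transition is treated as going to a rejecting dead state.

start=S0; accept=S8; S0-0->S0; S0-1->S1; S1-0->S2; S1-1->S3; S2-0->S4; S2-1->S3; S3-0->S5; S3-1->S6; S4-0->S4; S4-1->S3; S5-0->S7; S5-1->S6; S6-0->S8; S6-1->S9; S7-0->S7; S7-1->S6; S8-0->S10; S8-1->S9; S9-0->S11; S9-1->S9; S10-0->S10; S10-1->S9; S11-0->S12; S11-1->S9; S12-0->S12; S12-1->S9

Build one automaton per condition and run them in lockstep. The first has 3 states tracking how much of the suffix `10` has currently been matched; the second has 5 states tracking the count of `1`s, saturating at 4. A product state is a pair (one from each), accepting exactly when both do.
13 states suffice.
          0    1  
>  S0     S0   S1 
   S1     S2   S3 
   S2     S4   S3 
   S3     S5   S6 
   S4     S4   S3 
   S5     S7   S6 
   S6     S8   S9 
   S7     S7   S6 
 * S8    S10   S9 
   S9    S11   S9 
   S10   S10   S9 
   S11   S12   S9 
   S12   S12   S9 
(> = start, * = accepting)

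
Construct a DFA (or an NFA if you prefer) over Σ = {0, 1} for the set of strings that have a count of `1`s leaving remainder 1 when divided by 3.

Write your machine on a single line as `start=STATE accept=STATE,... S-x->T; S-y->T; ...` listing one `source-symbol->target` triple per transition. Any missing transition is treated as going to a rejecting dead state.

Keep the running count of `1`s modulo 3: each `1` advances along the cycle S0 → S1 → S2 → S0 while other symbols loop. Accept at S1.
        0   1  
>  S0   S0  S1 
 * S1   S1  S2 
   S2   S2  S0 
(> = start, * = accepting)

start=S0; accept=S1; S0-0->S0; S0-1->S1; S1-0->S1; S1-1->S2; S2-0->S2; S2-1->S0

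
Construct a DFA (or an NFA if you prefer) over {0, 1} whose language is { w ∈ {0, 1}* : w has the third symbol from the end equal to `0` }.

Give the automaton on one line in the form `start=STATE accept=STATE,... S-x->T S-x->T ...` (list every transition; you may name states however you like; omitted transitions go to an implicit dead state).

A DFA must remember the last 3 symbols (since which symbol is third-to-last isn't known until the input ends). Use one state per possible window of the last ≤3 symbols; accept from those whose window starts with `0`.
With 15 states:
       0  1 
>  A   B  C 
   B   D  E 
   C   F  G 
   D   H  I 
   E   J  K 
   F   L  M 
   G   N  O 
 * H   H  I 
 * I   J  K 
 * J   L  M 
 * K   N  O 
   L   H  I 
   M   J  K 
   N   L  M 
   O   N  O 
(> = start, * = accepting)

start=A accept=H,I,J,K A-0->B A-1->C B-0->D B-1->E C-0->F C-1->G D-0->H D-1->I E-0->J E-1->K F-0->L F-1->M G-0->N G-1->O H-0->H H-1->I I-0->J I-1->K J-0->L J-1->M K-0->N K-1->O L-0->H L-1->I M-0->J M-1->K N-0->L N-1->M O-0->N O-1->O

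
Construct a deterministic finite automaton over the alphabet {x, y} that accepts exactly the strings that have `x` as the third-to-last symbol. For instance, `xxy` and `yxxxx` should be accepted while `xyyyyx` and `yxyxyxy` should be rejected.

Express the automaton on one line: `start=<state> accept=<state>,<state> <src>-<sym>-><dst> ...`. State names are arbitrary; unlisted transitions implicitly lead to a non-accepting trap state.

A DFA must remember the last 3 symbols (since which symbol is third-to-last isn't known until the input ends). Use one state per possible window of the last ≤3 symbols; accept from those whose window starts with `x`.
A 15-state machine:
          x    y  
>  q0     q1   q2 
   q1     q3   q4 
   q2     q5   q6 
   q3     q7   q8 
   q4     q9  q10 
   q5    q11  q12 
   q6    q13  q14 
 * q7     q7   q8 
 * q8     q9  q10 
 * q9    q11  q12 
 * q10   q13  q14 
   q11    q7   q8 
   q12    q9  q10 
   q13   q11  q12 
   q14   q13  q14 
(> = start, * = accepting)

start=q0 accept=q7,q8,q9,q10 q0-x->q1 q0-y->q2 q1-x->q3 q1-y->q4 q2-x->q5 q2-y->q6 q3-x->q7 q3-y->q8 q4-x->q9 q4-y->q10 q5-x->q11 q5-y->q12 q6-x->q13 q6-y->q14 q7-x->q7 q7-y->q8 q8-x->q9 q8-y->q10 q9-x->q11 q9-y->q12 q10-x->q13 q10-y->q14 q11-x->q7 q11-y->q8 q12-x->q9 q12-y->q10 q13-x->q11 q13-y->q12 q14-x->q13 q14-y->q14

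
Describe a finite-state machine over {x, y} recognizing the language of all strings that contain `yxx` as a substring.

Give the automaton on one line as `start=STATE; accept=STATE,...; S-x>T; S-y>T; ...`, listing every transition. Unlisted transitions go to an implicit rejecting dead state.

start=q0; accept=q3; q0-x>q0; q0-y>q1; q1-x>q2; q1-y>q1; q2-x>q3; q2-y>q1; q3-x>q3; q3-y>q3

States q0..q2 record the length of the longest prefix of `yxx` that matches the current input suffix. Reaching q3 means `yxx` has been seen, and we stay there forever. Accept from q3.
With 4 states:
        x   y  
>  q0   q0  q1 
   q1   q2  q1 
   q2   q3  q1 
 * q3   q3  q3 
(> = start, * = accepting)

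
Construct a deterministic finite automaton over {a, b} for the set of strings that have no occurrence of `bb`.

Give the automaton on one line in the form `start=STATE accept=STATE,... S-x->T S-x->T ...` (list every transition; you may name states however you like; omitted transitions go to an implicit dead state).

This is the complement of 'contains `bb`'. Use the same substring-matching states — S0 through S2 holding how much of `bb` has just been matched — but flip the accepting set: everything except the trap S2 accepts.
A 3-state machine:
        a   b  
>* S0   S0  S1 
 * S1   S0  S2 
   S2   S2  S2 
(> = start, * = accepting)

start=S0 accept=S0,S1 S0-a->S0 S0-b->S1 S1-a->S0 S1-b->S2 S2-a->S2 S2-b->S2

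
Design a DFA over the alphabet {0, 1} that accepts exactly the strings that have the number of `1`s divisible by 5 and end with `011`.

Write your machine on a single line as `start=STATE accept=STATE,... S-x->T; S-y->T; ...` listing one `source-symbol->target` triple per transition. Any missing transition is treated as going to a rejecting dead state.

start=S0; accept=S7; S0-0->S0; S0-1->S1; S1-0->S1; S1-1->S2; S2-0->S2; S2-1->S3; S3-0->S4; S3-1->S5; S4-0->S4; S4-1->S6; S5-0->S5; S5-1->S0; S6-0->S5; S6-1->S7; S7-0->S0; S7-1->S1

Build one automaton per condition and run them in lockstep. The first has 5 states tracking the count of `1`s modulo 5; the second has 4 states tracking how much of the suffix `011` has currently been matched. A product state is a pair (one from each), accepting exactly when both do. Minimizing collapses redundant product states.
With 8 states:
        0   1  
>  S0   S0  S1 
   S1   S1  S2 
   S2   S2  S3 
   S3   S4  S5 
   S4   S4  S6 
   S5   S5  S0 
   S6   S5  S7 
 * S7   S0  S1 
(> = start, * = accepting)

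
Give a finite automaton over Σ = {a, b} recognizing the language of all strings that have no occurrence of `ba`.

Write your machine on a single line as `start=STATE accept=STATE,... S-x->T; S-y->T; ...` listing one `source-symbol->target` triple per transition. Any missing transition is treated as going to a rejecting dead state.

This is the complement of 'contains `ba`'. Use the same substring-matching states — q0 through q2 holding how much of `ba` has just been matched — but flip the accepting set: everything except the trap q2 accepts.
With 3 states:
        a   b  
>* q0   q0  q1 
 * q1   q2  q1 
   q2   q2  q2 
(> = start, * = accepting)

start=q0; accept=q0,q1; q0-a->q0; q0-b->q1; q1-a->q2; q1-b->q1; q2-a->q2; q2-b->q2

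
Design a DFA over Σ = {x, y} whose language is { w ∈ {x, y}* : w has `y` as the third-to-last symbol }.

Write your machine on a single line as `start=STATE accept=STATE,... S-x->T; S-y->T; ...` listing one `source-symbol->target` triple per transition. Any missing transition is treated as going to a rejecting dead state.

start=q0; accept=q11,q12,q13,q14; q0-x->q1; q0-y->q2; q1-x->q3; q1-y->q4; q2-x->q5; q2-y->q6; q3-x->q7; q3-y->q8; q4-x->q9; q4-y->q10; q5-x->q11; q5-y->q12; q6-x->q13; q6-y->q14; q7-x->q7; q7-y->q8; q8-x->q9; q8-y->q10; q9-x->q11; q9-y->q12; q10-x->q13; q10-y->q14; q11-x->q7; q11-y->q8; q12-x->q9; q12-y->q10; q13-x->q11; q13-y->q12; q14-x->q13; q14-y->q14

A DFA must remember the last 3 symbols (since which symbol is third-to-last isn't known until the input ends). Use one state per possible window of the last ≤3 symbols; accept from those whose window starts with `y`.
15 states suffice.
          x    y  
>  q0     q1   q2 
   q1     q3   q4 
   q2     q5   q6 
   q3     q7   q8 
   q4     q9  q10 
   q5    q11  q12 
   q6    q13  q14 
   q7     q7   q8 
   q8     q9  q10 
   q9    q11  q12 
   q10   q13  q14 
 * q11    q7   q8 
 * q12    q9  q10 
 * q13   q11  q12 
 * q14   q13  q14 
(> = start, * = accepting)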